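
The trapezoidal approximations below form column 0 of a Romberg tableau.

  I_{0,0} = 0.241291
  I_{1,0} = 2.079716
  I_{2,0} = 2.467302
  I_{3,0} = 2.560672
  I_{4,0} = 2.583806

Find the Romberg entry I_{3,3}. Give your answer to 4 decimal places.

I_{1,1} = 2.079716 + (2.079716 − 0.241291)/3 = 2.692524
I_{2,1} = 2.467302 + (2.467302 − 2.079716)/3 = 2.596497
I_{3,1} = 2.560672 + (2.560672 − 2.467302)/3 = 2.591795
I_{2,2} = (16·2.596497 − 2.692524) / 15 = 2.590095
I_{3,2} = (16·2.591795 − 2.596497) / 15 = 2.591482
I_{3,3} = 2.591482 + (2.591482 − 2.590095)/63 = 2.591504
(Column j=1 coincides with Simpson's rule on the same nodes.)

2.5915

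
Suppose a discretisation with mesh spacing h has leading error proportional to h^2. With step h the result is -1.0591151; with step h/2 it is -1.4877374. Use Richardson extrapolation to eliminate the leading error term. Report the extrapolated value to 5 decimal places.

Extrapolated value = (4·A(h/2) − A(h)) / (4 − 1)
= (4·(-1.4877374) − (-1.0591151)) / 3
= -4.8918345 / 3 = -1.6306115

-1.63061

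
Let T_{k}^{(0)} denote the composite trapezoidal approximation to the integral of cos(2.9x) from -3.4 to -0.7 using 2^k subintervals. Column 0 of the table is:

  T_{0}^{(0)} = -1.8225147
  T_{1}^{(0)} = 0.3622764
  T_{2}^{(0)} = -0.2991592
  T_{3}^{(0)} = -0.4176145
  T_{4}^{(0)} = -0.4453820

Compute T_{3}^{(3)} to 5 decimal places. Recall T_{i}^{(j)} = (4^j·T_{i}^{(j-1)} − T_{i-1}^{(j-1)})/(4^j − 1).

-0.45017

T_{1}^{(1)} = (4·0.3622764 − (-1.8225147)) / 3 = 1.0905401
T_{2}^{(1)} = -0.2991592 + (-0.2991592 − 0.3622764)/3 = -0.5196377
T_{3}^{(1)} = -0.4176145 + (-0.4176145 − (-0.2991592))/3 = -0.4570996
T_{2}^{(2)} = -0.5196377 + (-0.5196377 − 1.0905401)/15 = -0.6269829
T_{3}^{(2)} = -0.4570996 + (-0.4570996 − (-0.5196377))/15 = -0.4529304
T_{3}^{(3)} = -0.4529304 + (-0.4529304 − (-0.6269829))/63 = -0.4501677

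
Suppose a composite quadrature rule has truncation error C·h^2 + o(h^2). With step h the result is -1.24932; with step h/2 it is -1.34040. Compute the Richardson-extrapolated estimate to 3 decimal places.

-1.371

The leading error scales as h^2; refining by a factor of 2 reduces it by 2^2 = 4.
Extrapolated value = (4·A(h/2) − A(h)) / (4 − 1)
= (4·(-1.34040) − (-1.24932)) / 3
= -4.11228 / 3 = -1.37076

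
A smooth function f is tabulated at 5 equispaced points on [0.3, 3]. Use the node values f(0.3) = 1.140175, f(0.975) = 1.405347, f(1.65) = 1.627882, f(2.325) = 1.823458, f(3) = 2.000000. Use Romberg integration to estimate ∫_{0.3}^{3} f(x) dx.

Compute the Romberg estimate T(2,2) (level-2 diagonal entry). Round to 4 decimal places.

4.3451

T(0,0) (trapezoid, 1 panel, h=2.7000): 4.239236
T(1,0) (trapezoid, 2 panels, h=1.3500): 4.317259
T(2,0) (trapezoid, 4 panels, h=0.6750): 4.338073
T(1,1) = 4.317259 + (4.317259 − 4.239236)/3 = 4.343267
T(2,1) = 4.338073 + (4.338073 − 4.317259)/3 = 4.345011
T(2,2) = 4.345011 + (4.345011 − 4.343267)/15 = 4.345127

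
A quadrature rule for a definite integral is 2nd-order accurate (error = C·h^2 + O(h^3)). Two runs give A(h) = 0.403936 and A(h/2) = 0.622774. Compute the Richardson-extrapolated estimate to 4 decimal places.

0.6957

The leading error scales as h^2; refining by a factor of 2 reduces it by 2^2 = 4.
Extrapolated value = (4·A(h/2) − A(h)) / (4 − 1)
= (4·0.622774 − 0.403936) / 3
= 2.087160 / 3 = 0.695720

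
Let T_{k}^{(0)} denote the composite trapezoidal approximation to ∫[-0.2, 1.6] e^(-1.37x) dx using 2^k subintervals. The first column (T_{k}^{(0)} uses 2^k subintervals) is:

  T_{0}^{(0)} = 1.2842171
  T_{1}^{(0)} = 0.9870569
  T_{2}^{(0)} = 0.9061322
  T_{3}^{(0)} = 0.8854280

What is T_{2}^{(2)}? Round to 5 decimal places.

0.87857

Richardson extrapolation on the trapezoidal column (denominator 4−1=3):
T_{1}^{(1)} = (4·0.9870569 − 1.2842171) / 3 = 0.8880035
T_{2}^{(1)} = (4·0.9061322 − 0.9870569) / 3 = 0.8791573
T_{2}^{(2)} = (16·0.8791573 − 0.8880035) / 15 = 0.8785676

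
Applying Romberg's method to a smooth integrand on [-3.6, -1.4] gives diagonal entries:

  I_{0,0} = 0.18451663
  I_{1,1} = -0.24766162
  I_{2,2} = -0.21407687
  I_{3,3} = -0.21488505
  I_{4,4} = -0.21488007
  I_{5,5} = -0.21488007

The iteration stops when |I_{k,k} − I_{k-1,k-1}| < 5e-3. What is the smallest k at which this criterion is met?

k = 3

|I_{1,1} − I_{0,0}| = 0.43217825 ≥ 5e-3
|I_{2,2} − I_{1,1}| = 0.03358475 ≥ 5e-3
|I_{3,3} − I_{2,2}| = 0.00080818 < 5e-3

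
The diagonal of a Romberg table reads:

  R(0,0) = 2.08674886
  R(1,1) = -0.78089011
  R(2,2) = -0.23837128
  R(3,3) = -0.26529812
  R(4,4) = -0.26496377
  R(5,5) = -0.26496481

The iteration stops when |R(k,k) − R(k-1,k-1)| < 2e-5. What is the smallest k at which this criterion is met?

|R(1,1) − R(0,0)| = 2.86763897 ≥ 2e-5
|R(2,2) − R(1,1)| = 0.54251883 ≥ 2e-5
|R(3,3) − R(2,2)| = 0.02692684 ≥ 2e-5
|R(4,4) − R(3,3)| = 0.00033435 ≥ 2e-5
|R(5,5) − R(4,4)| = 0.00000104 < 2e-5

k = 5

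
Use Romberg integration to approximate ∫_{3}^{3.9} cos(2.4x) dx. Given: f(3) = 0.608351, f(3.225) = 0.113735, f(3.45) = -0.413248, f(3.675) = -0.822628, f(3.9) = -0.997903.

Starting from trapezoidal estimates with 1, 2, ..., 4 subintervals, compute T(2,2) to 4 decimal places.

-0.3037

T(0,0) (trapezoid, 1 panel, h=0.9000): -0.175298
T(1,0) (trapezoid, 2 panels, h=0.4500): -0.273611
T(2,0) (trapezoid, 4 panels, h=0.2250): -0.296306
T(1,1) = -0.273611 + (-0.273611 − (-0.175298))/3 = -0.306382
T(2,1) = -0.296306 + (-0.296306 − (-0.273611))/3 = -0.303871
T(2,2) = -0.303871 + (-0.303871 − (-0.306382))/15 = -0.303704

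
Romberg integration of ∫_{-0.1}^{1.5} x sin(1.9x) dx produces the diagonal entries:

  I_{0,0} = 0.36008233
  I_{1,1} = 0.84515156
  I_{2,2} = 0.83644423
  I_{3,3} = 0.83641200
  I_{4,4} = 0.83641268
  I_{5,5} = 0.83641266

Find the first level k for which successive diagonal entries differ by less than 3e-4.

k = 3

|I_{1,1} − I_{0,0}| = 0.48506923 ≥ 3e-4
|I_{2,2} − I_{1,1}| = 0.00870733 ≥ 3e-4
|I_{3,3} − I_{2,2}| = 0.00003223 < 3e-4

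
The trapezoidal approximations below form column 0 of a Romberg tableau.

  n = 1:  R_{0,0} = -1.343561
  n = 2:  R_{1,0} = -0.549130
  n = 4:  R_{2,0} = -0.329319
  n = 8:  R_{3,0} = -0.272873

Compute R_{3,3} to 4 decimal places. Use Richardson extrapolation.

Richardson extrapolation on the trapezoidal column (denominator 4−1=3):
R_{1,1} = -0.549130 + (-0.549130 − (-1.343561))/3 = -0.284320
R_{2,1} = (4·(-0.329319) − (-0.549130)) / 3 = -0.256049
R_{3,1} = -0.272873 + (-0.272873 − (-0.329319))/3 = -0.254058
R_{2,2} = (16·(-0.256049) − (-0.284320)) / 15 = -0.254164
R_{3,2} = -0.254058 + (-0.254058 − (-0.256049))/15 = -0.253925
R_{3,3} = -0.253925 + (-0.253925 − (-0.254164))/63 = -0.253921
(Column j=1 coincides with Simpson's rule on the same nodes.)

-0.2539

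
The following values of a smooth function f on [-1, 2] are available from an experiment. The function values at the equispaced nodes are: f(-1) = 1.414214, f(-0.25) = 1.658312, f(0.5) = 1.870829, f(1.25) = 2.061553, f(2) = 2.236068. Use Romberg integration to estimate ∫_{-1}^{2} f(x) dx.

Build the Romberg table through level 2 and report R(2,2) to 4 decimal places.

5.5679

R(0,0) (trapezoid, 1 panel, h=3.0000): 5.475423
R(1,0) (trapezoid, 2 panels, h=1.5000): 5.543955
R(2,0) (trapezoid, 4 panels, h=0.7500): 5.561876
R(1,1) = 5.543955 + (5.543955 − 5.475423)/3 = 5.566799
R(2,1) = 5.561876 + (5.561876 − 5.543955)/3 = 5.567850
R(2,2) = 5.567850 + (5.567850 − 5.566799)/15 = 5.567920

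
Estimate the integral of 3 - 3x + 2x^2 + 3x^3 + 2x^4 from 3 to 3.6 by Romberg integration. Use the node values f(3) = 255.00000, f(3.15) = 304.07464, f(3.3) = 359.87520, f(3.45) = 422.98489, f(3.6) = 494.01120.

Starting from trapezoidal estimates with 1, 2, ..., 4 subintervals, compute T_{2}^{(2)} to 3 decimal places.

218.850

T_{0}^{(0)} (trapezoid, 1 panel, h=0.6000): 224.70336
T_{1}^{(0)} (trapezoid, 2 panels, h=0.3000): 220.31424
T_{2}^{(0)} (trapezoid, 4 panels, h=0.1500): 219.21605
T_{1}^{(1)} = 220.31424 + (220.31424 − 224.70336)/3 = 218.85120
T_{2}^{(1)} = 219.21605 + (219.21605 − 220.31424)/3 = 218.84999
T_{2}^{(2)} = 218.84999 + (218.84999 − 218.85120)/15 = 218.84991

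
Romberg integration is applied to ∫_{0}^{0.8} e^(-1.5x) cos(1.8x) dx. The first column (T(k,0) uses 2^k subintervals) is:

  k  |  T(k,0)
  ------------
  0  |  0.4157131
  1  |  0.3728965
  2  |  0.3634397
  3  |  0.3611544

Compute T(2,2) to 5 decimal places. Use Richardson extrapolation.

0.36040

T(1,1) = 0.3728965 + (0.3728965 − 0.4157131)/3 = 0.3586243
T(2,1) = (4·0.3634397 − 0.3728965) / 3 = 0.3602874
T(2,2) = (16·0.3602874 − 0.3586243) / 15 = 0.3603983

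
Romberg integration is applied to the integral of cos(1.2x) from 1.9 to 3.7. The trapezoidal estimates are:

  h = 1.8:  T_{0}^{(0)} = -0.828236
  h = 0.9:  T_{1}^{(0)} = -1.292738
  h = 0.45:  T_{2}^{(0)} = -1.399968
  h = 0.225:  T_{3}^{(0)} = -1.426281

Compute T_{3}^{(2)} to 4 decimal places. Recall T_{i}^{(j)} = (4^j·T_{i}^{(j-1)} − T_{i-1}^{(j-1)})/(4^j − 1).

-1.4350

Richardson extrapolation on the trapezoidal column (denominator 4−1=3):
T_{2}^{(1)} = -1.399968 + (-1.399968 − (-1.292738))/3 = -1.435711
T_{3}^{(1)} = (4·(-1.426281) − (-1.399968)) / 3 = -1.435052
T_{3}^{(2)} = -1.435052 + (-1.435052 − (-1.435711))/15 = -1.435008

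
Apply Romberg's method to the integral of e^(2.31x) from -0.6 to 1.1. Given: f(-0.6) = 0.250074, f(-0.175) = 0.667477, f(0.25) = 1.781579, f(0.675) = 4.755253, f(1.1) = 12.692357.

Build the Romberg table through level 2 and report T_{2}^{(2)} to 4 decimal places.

T_{0}^{(0)} (trapezoid, 1 panel, h=1.7000): 11.001066
T_{1}^{(0)} (trapezoid, 2 panels, h=0.8500): 7.014875
T_{2}^{(0)} (trapezoid, 4 panels, h=0.4250): 5.812098
T_{1}^{(1)} = 7.014875 + (7.014875 − 11.001066)/3 = 5.686145
T_{2}^{(1)} = 5.812098 + (5.812098 − 7.014875)/3 = 5.411172
T_{2}^{(2)} = 5.411172 + (5.411172 − 5.686145)/15 = 5.392840

5.3928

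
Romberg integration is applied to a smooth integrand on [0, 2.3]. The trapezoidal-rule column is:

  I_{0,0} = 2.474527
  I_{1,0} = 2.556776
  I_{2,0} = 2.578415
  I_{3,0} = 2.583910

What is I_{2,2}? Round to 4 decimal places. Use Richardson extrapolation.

Richardson extrapolation on the trapezoidal column (denominator 4−1=3):
I_{1,1} = (4·2.556776 − 2.474527) / 3 = 2.584192
I_{2,1} = (4·2.578415 − 2.556776) / 3 = 2.585628
I_{2,2} = (16·2.585628 − 2.584192) / 15 = 2.585724
(Column j=1 coincides with Simpson's rule on the same nodes.)

2.5857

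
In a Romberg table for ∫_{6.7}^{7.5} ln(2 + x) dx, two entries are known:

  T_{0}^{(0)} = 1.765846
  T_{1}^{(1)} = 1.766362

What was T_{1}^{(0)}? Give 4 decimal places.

1.7662

From T_{1}^{(1)} = (4·T_{1}^{(0)} − T_{0}^{(0)})/3, solve for T_{1}^{(0)}:
4·T_{1}^{(0)} = 3·1.766362 + 1.765846 = 7.064932
T_{1}^{(0)} = 1.766233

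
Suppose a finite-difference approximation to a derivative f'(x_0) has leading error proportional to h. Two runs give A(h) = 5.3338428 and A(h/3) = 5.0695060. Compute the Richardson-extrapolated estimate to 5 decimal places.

4.93734

The leading error scales as h; refining by a factor of 3 reduces it by 3^1 = 3.
Extrapolated value = (3·A(h/3) − A(h)) / (3 − 1)
= (3·5.0695060 − 5.3338428) / 2
= 9.8746752 / 2 = 4.9373376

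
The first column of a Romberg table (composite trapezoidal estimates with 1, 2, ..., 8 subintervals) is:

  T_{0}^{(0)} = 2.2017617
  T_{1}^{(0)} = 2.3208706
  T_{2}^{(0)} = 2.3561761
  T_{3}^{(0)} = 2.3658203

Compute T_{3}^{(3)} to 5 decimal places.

T_{1}^{(1)} = 2.3208706 + (2.3208706 − 2.2017617)/3 = 2.3605736
T_{2}^{(1)} = 2.3561761 + (2.3561761 − 2.3208706)/3 = 2.3679446
T_{3}^{(1)} = 2.3658203 + (2.3658203 − 2.3561761)/3 = 2.3690350
T_{2}^{(2)} = (16·2.3679446 − 2.3605736) / 15 = 2.3684360
T_{3}^{(2)} = 2.3690350 + (2.3690350 − 2.3679446)/15 = 2.3691077
T_{3}^{(3)} = 2.3691077 + (2.3691077 − 2.3684360)/63 = 2.3691184

2.36912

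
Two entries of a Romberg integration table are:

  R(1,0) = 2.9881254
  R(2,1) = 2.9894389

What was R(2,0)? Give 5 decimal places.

From R(2,1) = (4·R(2,0) − R(1,0))/3, solve for R(2,0):
4·R(2,0) = 3·2.9894389 + 2.9881254 = 11.9564421
R(2,0) = 2.9891105

2.98911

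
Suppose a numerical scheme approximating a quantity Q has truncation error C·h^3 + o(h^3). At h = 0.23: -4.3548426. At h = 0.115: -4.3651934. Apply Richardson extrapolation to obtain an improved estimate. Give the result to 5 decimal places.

The leading error scales as h^3; refining by a factor of 2 reduces it by 2^3 = 8.
Extrapolated value = (8·A(h/2) − A(h)) / (8 − 1)
= (8·(-4.3651934) − (-4.3548426)) / 7
= -30.5667046 / 7 = -4.3666721

-4.36667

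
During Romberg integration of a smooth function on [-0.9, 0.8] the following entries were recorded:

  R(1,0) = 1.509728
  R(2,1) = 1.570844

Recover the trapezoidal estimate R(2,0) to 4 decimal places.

From R(2,1) = (4·R(2,0) − R(1,0))/3, solve for R(2,0):
4·R(2,0) = 3·1.570844 + 1.509728 = 6.222260
R(2,0) = 1.555565

1.5556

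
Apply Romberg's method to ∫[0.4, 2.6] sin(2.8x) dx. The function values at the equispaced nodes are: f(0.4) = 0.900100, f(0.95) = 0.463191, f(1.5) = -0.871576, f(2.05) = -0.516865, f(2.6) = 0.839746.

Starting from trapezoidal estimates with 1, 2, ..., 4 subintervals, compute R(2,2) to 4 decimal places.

0.0001

R(0,0) (trapezoid, 1 panel, h=2.2000): 1.913831
R(1,0) (trapezoid, 2 panels, h=1.1000): -0.001818
R(2,0) (trapezoid, 4 panels, h=0.5500): -0.030430
R(1,1) = -0.001818 + (-0.001818 − 1.913831)/3 = -0.640368
R(2,1) = -0.030430 + (-0.030430 − (-0.001818))/3 = -0.039967
R(2,2) = -0.039967 + (-0.039967 − (-0.640368))/15 = 0.000060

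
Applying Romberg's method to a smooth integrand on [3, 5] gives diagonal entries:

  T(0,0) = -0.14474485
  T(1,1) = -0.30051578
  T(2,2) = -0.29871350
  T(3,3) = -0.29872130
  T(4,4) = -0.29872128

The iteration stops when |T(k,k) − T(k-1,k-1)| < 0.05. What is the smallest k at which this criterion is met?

k = 2

|T(1,1) − T(0,0)| = 0.15577093 ≥ 0.05
|T(2,2) − T(1,1)| = 0.00180228 < 0.05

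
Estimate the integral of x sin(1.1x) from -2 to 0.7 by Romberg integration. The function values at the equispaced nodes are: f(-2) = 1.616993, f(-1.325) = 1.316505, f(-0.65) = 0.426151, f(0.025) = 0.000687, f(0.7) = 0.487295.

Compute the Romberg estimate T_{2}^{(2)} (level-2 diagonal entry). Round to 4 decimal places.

1.8598

T_{0}^{(0)} (trapezoid, 1 panel, h=2.7000): 2.840789
T_{1}^{(0)} (trapezoid, 2 panels, h=1.3500): 1.995698
T_{2}^{(0)} (trapezoid, 4 panels, h=0.6750): 1.886954
T_{1}^{(1)} = 1.995698 + (1.995698 − 2.840789)/3 = 1.714001
T_{2}^{(1)} = 1.886954 + (1.886954 − 1.995698)/3 = 1.850706
T_{2}^{(2)} = 1.850706 + (1.850706 − 1.714001)/15 = 1.859820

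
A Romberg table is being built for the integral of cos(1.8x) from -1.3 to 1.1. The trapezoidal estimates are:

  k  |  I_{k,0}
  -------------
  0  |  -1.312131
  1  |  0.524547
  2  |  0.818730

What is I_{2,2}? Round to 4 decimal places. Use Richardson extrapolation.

0.9021

Richardson extrapolation on the trapezoidal column (denominator 4−1=3):
I_{1,1} = 0.524547 + (0.524547 − (-1.312131))/3 = 1.136773
I_{2,1} = (4·0.818730 − 0.524547) / 3 = 0.916791
I_{2,2} = (16·0.916791 − 1.136773) / 15 = 0.902126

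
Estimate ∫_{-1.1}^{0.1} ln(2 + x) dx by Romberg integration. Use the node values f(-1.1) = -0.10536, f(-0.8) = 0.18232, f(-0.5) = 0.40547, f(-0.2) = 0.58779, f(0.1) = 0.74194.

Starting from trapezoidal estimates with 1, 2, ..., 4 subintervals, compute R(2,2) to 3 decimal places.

R(0,0) (trapezoid, 1 panel, h=1.2000): 0.38195
R(1,0) (trapezoid, 2 panels, h=0.6000): 0.43426
R(2,0) (trapezoid, 4 panels, h=0.3000): 0.44816
R(1,1) = 0.43426 + (0.43426 − 0.38195)/3 = 0.45170
R(2,1) = 0.44816 + (0.44816 − 0.43426)/3 = 0.45279
R(2,2) = 0.45279 + (0.45279 − 0.45170)/15 = 0.45286

0.453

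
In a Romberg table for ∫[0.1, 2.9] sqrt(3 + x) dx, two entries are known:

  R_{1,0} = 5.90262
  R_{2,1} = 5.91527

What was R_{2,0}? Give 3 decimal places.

From R_{2,1} = (4·R_{2,0} − R_{1,0})/3, solve for R_{2,0}:
4·R_{2,0} = 3·5.91527 + 5.90262 = 23.64843
R_{2,0} = 5.91211

5.912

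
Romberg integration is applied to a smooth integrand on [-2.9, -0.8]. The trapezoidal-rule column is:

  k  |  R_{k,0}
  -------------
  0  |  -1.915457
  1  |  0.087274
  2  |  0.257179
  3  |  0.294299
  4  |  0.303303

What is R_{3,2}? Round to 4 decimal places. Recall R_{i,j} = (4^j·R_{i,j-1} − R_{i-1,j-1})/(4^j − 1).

0.3062

Richardson extrapolation on the trapezoidal column (denominator 4−1=3):
R_{2,1} = (4·0.257179 − 0.087274) / 3 = 0.313814
R_{3,1} = (4·0.294299 − 0.257179) / 3 = 0.306672
R_{3,2} = (16·0.306672 − 0.313814) / 15 = 0.306196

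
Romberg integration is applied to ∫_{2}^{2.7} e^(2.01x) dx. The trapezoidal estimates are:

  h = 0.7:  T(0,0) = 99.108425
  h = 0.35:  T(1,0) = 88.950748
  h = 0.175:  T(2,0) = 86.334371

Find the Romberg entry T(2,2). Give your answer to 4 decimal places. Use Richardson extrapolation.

85.4554

T(1,1) = (4·88.950748 − 99.108425) / 3 = 85.564856
T(2,1) = 86.334371 + (86.334371 − 88.950748)/3 = 85.462245
T(2,2) = 85.462245 + (85.462245 − 85.564856)/15 = 85.455404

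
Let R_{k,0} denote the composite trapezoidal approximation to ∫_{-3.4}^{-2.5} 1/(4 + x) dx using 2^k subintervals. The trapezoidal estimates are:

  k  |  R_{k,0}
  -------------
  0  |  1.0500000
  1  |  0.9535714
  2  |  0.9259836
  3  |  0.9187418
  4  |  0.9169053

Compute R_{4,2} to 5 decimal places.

0.91629

R_{3,1} = (4·0.9187418 − 0.9259836) / 3 = 0.9163279
R_{4,1} = 0.9169053 + (0.9169053 − 0.9187418)/3 = 0.9162931
R_{4,2} = (16·0.9162931 − 0.9163279) / 15 = 0.9162908
(Column j=1 coincides with Simpson's rule on the same nodes.)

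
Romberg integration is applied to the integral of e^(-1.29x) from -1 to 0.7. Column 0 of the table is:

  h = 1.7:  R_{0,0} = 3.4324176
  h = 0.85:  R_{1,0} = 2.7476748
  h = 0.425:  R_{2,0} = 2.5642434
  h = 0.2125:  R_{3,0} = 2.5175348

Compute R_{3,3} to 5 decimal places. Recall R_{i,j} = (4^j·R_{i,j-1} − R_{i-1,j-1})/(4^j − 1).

Richardson extrapolation on the trapezoidal column (denominator 4−1=3):
R_{1,1} = (4·2.7476748 − 3.4324176) / 3 = 2.5194272
R_{2,1} = (4·2.5642434 − 2.7476748) / 3 = 2.5030996
R_{3,1} = 2.5175348 + (2.5175348 − 2.5642434)/3 = 2.5019653
R_{2,2} = 2.5030996 + (2.5030996 − 2.5194272)/15 = 2.5020111
R_{3,2} = (16·2.5019653 − 2.5030996) / 15 = 2.5018897
R_{3,3} = (64·2.5018897 − 2.5020111) / 63 = 2.5018878

2.50189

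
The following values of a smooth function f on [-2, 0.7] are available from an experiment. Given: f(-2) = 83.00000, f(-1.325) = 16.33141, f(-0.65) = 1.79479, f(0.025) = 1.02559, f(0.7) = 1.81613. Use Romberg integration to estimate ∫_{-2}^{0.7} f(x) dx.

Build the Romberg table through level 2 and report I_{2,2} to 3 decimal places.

35.120

I_{0,0} (trapezoid, 1 panel, h=2.7000): 114.50178
I_{1,0} (trapezoid, 2 panels, h=1.3500): 59.67385
I_{2,0} (trapezoid, 4 panels, h=0.6750): 41.55290
I_{1,1} = 59.67385 + (59.67385 − 114.50178)/3 = 41.39787
I_{2,1} = 41.55290 + (41.55290 − 59.67385)/3 = 35.51258
I_{2,2} = 35.51258 + (35.51258 − 41.39787)/15 = 35.12023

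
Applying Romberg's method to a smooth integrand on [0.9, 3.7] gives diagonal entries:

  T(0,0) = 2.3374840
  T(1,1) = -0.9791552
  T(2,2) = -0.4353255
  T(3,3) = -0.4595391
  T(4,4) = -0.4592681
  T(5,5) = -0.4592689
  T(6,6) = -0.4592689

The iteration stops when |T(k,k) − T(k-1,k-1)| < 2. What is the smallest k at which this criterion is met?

k = 2

|T(1,1) − T(0,0)| = 3.3166392 ≥ 2
|T(2,2) − T(1,1)| = 0.5438297 < 2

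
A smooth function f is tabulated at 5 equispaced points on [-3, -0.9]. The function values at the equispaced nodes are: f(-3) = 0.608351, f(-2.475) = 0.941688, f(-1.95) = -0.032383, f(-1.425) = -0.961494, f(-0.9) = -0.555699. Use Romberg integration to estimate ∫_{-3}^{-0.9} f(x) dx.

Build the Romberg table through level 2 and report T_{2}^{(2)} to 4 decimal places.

-0.0153

T_{0}^{(0)} (trapezoid, 1 panel, h=2.1000): 0.055285
T_{1}^{(0)} (trapezoid, 2 panels, h=1.0500): -0.006360
T_{2}^{(0)} (trapezoid, 4 panels, h=0.5250): -0.013578
T_{1}^{(1)} = -0.006360 + (-0.006360 − 0.055285)/3 = -0.026908
T_{2}^{(1)} = -0.013578 + (-0.013578 − (-0.006360))/3 = -0.015984
T_{2}^{(2)} = -0.015984 + (-0.015984 − (-0.026908))/15 = -0.015256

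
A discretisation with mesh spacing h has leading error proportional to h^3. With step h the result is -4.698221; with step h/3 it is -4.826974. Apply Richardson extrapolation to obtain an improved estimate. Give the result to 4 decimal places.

Extrapolated value = (27·A(h/3) − A(h)) / (27 − 1)
= (27·(-4.826974) − (-4.698221)) / 26
= -125.630077 / 26 = -4.831926

-4.8319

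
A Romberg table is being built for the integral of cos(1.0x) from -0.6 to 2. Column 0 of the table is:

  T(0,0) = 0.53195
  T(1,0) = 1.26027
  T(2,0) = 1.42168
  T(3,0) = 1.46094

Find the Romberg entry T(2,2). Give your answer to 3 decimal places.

Richardson extrapolation on the trapezoidal column (denominator 4−1=3):
T(1,1) = (4·1.26027 − 0.53195) / 3 = 1.50304
T(2,1) = (4·1.42168 − 1.26027) / 3 = 1.47548
T(2,2) = 1.47548 + (1.47548 − 1.50304)/15 = 1.47364

1.474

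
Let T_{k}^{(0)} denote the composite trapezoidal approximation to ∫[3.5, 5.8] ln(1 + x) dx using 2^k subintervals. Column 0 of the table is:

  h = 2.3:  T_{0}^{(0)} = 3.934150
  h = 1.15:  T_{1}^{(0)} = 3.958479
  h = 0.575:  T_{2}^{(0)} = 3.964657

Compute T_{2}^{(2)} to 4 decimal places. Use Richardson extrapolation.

T_{1}^{(1)} = 3.958479 + (3.958479 − 3.934150)/3 = 3.966589
T_{2}^{(1)} = 3.964657 + (3.964657 − 3.958479)/3 = 3.966716
T_{2}^{(2)} = 3.966716 + (3.966716 − 3.966589)/15 = 3.966724
(Column j=1 coincides with Simpson's rule on the same nodes.)

3.9667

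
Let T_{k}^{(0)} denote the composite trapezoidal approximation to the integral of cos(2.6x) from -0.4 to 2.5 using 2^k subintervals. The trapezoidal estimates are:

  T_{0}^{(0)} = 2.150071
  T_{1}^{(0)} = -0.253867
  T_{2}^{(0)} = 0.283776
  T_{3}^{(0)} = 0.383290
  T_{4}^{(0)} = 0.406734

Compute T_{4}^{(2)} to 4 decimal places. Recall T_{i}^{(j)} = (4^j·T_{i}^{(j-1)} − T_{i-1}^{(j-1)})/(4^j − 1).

0.4144

Richardson extrapolation on the trapezoidal column (denominator 4−1=3):
T_{3}^{(1)} = 0.383290 + (0.383290 − 0.283776)/3 = 0.416461
T_{4}^{(1)} = (4·0.406734 − 0.383290) / 3 = 0.414549
T_{4}^{(2)} = (16·0.414549 − 0.416461) / 15 = 0.414422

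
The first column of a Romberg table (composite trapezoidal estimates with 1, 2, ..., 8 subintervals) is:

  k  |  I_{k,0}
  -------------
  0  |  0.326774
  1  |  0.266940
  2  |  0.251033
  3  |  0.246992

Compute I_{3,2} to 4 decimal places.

I_{2,1} = 0.251033 + (0.251033 − 0.266940)/3 = 0.245731
I_{3,1} = 0.246992 + (0.246992 − 0.251033)/3 = 0.245645
I_{3,2} = (16·0.245645 − 0.245731) / 15 = 0.245639

0.2456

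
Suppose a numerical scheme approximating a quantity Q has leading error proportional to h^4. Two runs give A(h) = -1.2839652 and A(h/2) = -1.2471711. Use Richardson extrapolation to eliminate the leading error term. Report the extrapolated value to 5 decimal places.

The leading error scales as h^4; refining by a factor of 2 reduces it by 2^4 = 16.
Extrapolated value = (16·A(h/2) − A(h)) / (16 − 1)
= (16·(-1.2471711) − (-1.2839652)) / 15
= -18.6707724 / 15 = -1.2447182

-1.24472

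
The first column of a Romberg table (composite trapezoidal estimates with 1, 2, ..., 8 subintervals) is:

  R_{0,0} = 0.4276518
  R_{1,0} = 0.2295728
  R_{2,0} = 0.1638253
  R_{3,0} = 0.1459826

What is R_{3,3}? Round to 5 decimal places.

Richardson extrapolation on the trapezoidal column (denominator 4−1=3):
R_{1,1} = (4·0.2295728 − 0.4276518) / 3 = 0.1635465
R_{2,1} = (4·0.1638253 − 0.2295728) / 3 = 0.1419095
R_{3,1} = (4·0.1459826 − 0.1638253) / 3 = 0.1400350
R_{2,2} = (16·0.1419095 − 0.1635465) / 15 = 0.1404670
R_{3,2} = 0.1400350 + (0.1400350 − 0.1419095)/15 = 0.1399100
R_{3,3} = 0.1399100 + (0.1399100 − 0.1404670)/63 = 0.1399012

0.13990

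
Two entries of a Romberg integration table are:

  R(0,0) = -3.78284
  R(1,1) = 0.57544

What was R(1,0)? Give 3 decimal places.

From R(1,1) = (4·R(1,0) − R(0,0))/3, solve for R(1,0):
4·R(1,0) = 3·0.57544 + (-3.78284) = -2.05652
R(1,0) = -0.51413

-0.514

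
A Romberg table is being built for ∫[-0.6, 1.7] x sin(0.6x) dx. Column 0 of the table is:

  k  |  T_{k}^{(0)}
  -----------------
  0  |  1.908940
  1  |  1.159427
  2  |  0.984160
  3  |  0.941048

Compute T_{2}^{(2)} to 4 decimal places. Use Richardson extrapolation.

Richardson extrapolation on the trapezoidal column (denominator 4−1=3):
T_{1}^{(1)} = 1.159427 + (1.159427 − 1.908940)/3 = 0.909589
T_{2}^{(1)} = 0.984160 + (0.984160 − 1.159427)/3 = 0.925738
T_{2}^{(2)} = 0.925738 + (0.925738 − 0.909589)/15 = 0.926815

0.9268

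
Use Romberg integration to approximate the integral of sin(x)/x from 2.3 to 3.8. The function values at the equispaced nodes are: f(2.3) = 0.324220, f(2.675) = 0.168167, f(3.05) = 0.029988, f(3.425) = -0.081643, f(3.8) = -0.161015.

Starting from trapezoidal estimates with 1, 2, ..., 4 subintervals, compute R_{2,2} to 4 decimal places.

0.0712

R_{0,0} (trapezoid, 1 panel, h=1.5000): 0.122404
R_{1,0} (trapezoid, 2 panels, h=0.7500): 0.083693
R_{2,0} (trapezoid, 4 panels, h=0.3750): 0.074293
R_{1,1} = 0.083693 + (0.083693 − 0.122404)/3 = 0.070789
R_{2,1} = 0.074293 + (0.074293 − 0.083693)/3 = 0.071160
R_{2,2} = 0.071160 + (0.071160 − 0.070789)/15 = 0.071185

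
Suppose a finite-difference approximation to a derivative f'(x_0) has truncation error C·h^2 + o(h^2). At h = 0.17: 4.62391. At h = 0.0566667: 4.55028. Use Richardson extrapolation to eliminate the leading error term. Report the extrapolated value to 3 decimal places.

Extrapolated value = (9·A(h/3) − A(h)) / (9 − 1)
= (9·4.55028 − 4.62391) / 8
= 36.32861 / 8 = 4.54108

4.541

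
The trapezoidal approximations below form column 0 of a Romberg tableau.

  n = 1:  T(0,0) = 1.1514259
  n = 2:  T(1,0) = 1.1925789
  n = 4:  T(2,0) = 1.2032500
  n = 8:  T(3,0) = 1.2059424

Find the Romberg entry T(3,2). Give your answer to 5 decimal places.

1.20684

Richardson extrapolation on the trapezoidal column (denominator 4−1=3):
T(2,1) = (4·1.2032500 − 1.1925789) / 3 = 1.2068070
T(3,1) = 1.2059424 + (1.2059424 − 1.2032500)/3 = 1.2068399
T(3,2) = 1.2068399 + (1.2068399 − 1.2068070)/15 = 1.2068421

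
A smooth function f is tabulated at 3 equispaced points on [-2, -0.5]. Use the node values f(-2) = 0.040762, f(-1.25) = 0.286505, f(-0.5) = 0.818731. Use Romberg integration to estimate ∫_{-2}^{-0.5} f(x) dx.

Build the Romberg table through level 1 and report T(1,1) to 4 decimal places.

0.5014

T(0,0) (trapezoid, 1 panel, h=1.5000): 0.644620
T(1,0) (trapezoid, 2 panels, h=0.7500): 0.537189
T(1,1) = 0.537189 + (0.537189 − 0.644620)/3 = 0.501379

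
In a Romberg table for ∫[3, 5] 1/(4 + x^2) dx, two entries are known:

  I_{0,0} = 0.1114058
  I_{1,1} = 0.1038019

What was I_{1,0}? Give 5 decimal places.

From I_{1,1} = (4·I_{1,0} − I_{0,0})/3, solve for I_{1,0}:
4·I_{1,0} = 3·0.1038019 + 0.1114058 = 0.4228115
I_{1,0} = 0.1057029

0.10570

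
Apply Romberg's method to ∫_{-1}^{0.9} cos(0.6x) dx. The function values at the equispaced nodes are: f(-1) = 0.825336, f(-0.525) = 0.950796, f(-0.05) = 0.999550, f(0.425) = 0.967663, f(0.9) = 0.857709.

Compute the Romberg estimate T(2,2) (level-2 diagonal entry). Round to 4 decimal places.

T(0,0) (trapezoid, 1 panel, h=1.9000): 1.598893
T(1,0) (trapezoid, 2 panels, h=0.9500): 1.749019
T(2,0) (trapezoid, 4 panels, h=0.4750): 1.785777
T(1,1) = 1.749019 + (1.749019 − 1.598893)/3 = 1.799061
T(2,1) = 1.785777 + (1.785777 − 1.749019)/3 = 1.798030
T(2,2) = 1.798030 + (1.798030 − 1.799061)/15 = 1.797961

1.7980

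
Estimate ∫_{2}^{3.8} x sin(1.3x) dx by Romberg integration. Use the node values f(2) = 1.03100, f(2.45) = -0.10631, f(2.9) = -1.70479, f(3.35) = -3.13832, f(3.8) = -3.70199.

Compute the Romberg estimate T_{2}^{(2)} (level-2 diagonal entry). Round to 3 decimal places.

-2.860

T_{0}^{(0)} (trapezoid, 1 panel, h=1.8000): -2.40389
T_{1}^{(0)} (trapezoid, 2 panels, h=0.9000): -2.73626
T_{2}^{(0)} (trapezoid, 4 panels, h=0.4500): -2.82821
T_{1}^{(1)} = -2.73626 + (-2.73626 − (-2.40389))/3 = -2.84705
T_{2}^{(1)} = -2.82821 + (-2.82821 − (-2.73626))/3 = -2.85886
T_{2}^{(2)} = -2.85886 + (-2.85886 − (-2.84705))/15 = -2.85965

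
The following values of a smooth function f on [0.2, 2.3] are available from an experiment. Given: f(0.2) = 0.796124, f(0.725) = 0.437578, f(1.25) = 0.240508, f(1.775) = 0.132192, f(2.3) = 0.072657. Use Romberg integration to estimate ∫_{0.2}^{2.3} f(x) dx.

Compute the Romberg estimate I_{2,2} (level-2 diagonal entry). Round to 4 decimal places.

0.6347

I_{0,0} (trapezoid, 1 panel, h=2.1000): 0.912220
I_{1,0} (trapezoid, 2 panels, h=1.0500): 0.708643
I_{2,0} (trapezoid, 4 panels, h=0.5250): 0.653451
I_{1,1} = 0.708643 + (0.708643 − 0.912220)/3 = 0.640784
I_{2,1} = 0.653451 + (0.653451 − 0.708643)/3 = 0.635054
I_{2,2} = 0.635054 + (0.635054 − 0.640784)/15 = 0.634672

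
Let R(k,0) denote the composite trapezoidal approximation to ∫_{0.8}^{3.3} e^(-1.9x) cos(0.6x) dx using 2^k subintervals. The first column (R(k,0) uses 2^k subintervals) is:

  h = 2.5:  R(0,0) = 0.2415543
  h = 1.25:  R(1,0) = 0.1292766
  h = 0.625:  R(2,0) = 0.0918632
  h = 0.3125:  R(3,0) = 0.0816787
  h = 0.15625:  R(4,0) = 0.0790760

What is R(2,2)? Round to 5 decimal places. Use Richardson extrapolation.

0.07856

Richardson extrapolation on the trapezoidal column (denominator 4−1=3):
R(1,1) = (4·0.1292766 − 0.2415543) / 3 = 0.0918507
R(2,1) = 0.0918632 + (0.0918632 − 0.1292766)/3 = 0.0793921
R(2,2) = 0.0793921 + (0.0793921 − 0.0918507)/15 = 0.0785615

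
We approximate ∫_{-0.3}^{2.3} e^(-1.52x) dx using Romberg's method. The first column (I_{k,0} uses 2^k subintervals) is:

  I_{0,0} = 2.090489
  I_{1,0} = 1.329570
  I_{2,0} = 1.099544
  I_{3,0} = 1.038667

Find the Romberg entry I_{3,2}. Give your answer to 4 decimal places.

1.0181

Richardson extrapolation on the trapezoidal column (denominator 4−1=3):
I_{2,1} = (4·1.099544 − 1.329570) / 3 = 1.022869
I_{3,1} = (4·1.038667 − 1.099544) / 3 = 1.018375
I_{3,2} = (16·1.018375 − 1.022869) / 15 = 1.018075
(Column j=1 coincides with Simpson's rule on the same nodes.)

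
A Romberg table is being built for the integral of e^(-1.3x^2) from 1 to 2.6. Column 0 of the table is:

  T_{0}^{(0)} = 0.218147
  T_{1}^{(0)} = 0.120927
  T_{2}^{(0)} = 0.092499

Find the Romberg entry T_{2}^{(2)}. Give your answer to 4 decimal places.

0.0827

T_{1}^{(1)} = 0.120927 + (0.120927 − 0.218147)/3 = 0.088520
T_{2}^{(1)} = (4·0.092499 − 0.120927) / 3 = 0.083023
T_{2}^{(2)} = (16·0.083023 − 0.088520) / 15 = 0.082657
(Column j=1 coincides with Simpson's rule on the same nodes.)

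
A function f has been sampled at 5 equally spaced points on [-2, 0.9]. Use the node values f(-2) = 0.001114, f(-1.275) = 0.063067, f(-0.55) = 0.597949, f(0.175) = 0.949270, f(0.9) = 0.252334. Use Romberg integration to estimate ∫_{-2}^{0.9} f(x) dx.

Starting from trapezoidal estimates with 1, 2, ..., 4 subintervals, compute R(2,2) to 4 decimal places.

R(0,0) (trapezoid, 1 panel, h=2.9000): 0.367500
R(1,0) (trapezoid, 2 panels, h=1.4500): 1.050776
R(2,0) (trapezoid, 4 panels, h=0.7250): 1.259332
R(1,1) = 1.050776 + (1.050776 − 0.367500)/3 = 1.278535
R(2,1) = 1.259332 + (1.259332 − 1.050776)/3 = 1.328851
R(2,2) = 1.328851 + (1.328851 − 1.278535)/15 = 1.332205

1.3322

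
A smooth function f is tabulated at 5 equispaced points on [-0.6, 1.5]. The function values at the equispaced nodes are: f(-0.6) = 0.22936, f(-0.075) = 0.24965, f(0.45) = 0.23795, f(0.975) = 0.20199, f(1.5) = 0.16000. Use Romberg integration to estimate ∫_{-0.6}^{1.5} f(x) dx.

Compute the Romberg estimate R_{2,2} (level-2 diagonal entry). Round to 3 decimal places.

0.467

R_{0,0} (trapezoid, 1 panel, h=2.1000): 0.40883
R_{1,0} (trapezoid, 2 panels, h=1.0500): 0.45426
R_{2,0} (trapezoid, 4 panels, h=0.5250): 0.46424
R_{1,1} = 0.45426 + (0.45426 − 0.40883)/3 = 0.46940
R_{2,1} = 0.46424 + (0.46424 − 0.45426)/3 = 0.46757
R_{2,2} = 0.46757 + (0.46757 − 0.46940)/15 = 0.46745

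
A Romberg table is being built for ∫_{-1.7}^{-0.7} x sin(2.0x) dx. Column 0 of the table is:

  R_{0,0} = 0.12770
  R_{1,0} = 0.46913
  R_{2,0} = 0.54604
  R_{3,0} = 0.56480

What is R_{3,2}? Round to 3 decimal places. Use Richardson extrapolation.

Richardson extrapolation on the trapezoidal column (denominator 4−1=3):
R_{2,1} = (4·0.54604 − 0.46913) / 3 = 0.57168
R_{3,1} = 0.56480 + (0.56480 − 0.54604)/3 = 0.57105
R_{3,2} = 0.57105 + (0.57105 − 0.57168)/15 = 0.57101

0.571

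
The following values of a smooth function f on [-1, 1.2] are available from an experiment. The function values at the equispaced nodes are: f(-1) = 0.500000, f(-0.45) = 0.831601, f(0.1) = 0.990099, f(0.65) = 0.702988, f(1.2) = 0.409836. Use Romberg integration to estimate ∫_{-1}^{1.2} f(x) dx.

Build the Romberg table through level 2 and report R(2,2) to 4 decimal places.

R(0,0) (trapezoid, 1 panel, h=2.2000): 1.000820
R(1,0) (trapezoid, 2 panels, h=1.1000): 1.589519
R(2,0) (trapezoid, 4 panels, h=0.5500): 1.638783
R(1,1) = 1.589519 + (1.589519 − 1.000820)/3 = 1.785752
R(2,1) = 1.638783 + (1.638783 − 1.589519)/3 = 1.655204
R(2,2) = 1.655204 + (1.655204 − 1.785752)/15 = 1.646501

1.6465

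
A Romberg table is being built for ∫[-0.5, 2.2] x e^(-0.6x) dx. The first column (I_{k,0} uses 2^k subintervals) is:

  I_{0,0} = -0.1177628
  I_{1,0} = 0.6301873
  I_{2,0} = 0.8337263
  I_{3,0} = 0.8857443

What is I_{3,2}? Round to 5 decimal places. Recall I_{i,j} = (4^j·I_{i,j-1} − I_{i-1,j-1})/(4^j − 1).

0.90318

Richardson extrapolation on the trapezoidal column (denominator 4−1=3):
I_{2,1} = (4·0.8337263 − 0.6301873) / 3 = 0.9015726
I_{3,1} = 0.8857443 + (0.8857443 − 0.8337263)/3 = 0.9030836
I_{3,2} = (16·0.9030836 − 0.9015726) / 15 = 0.9031843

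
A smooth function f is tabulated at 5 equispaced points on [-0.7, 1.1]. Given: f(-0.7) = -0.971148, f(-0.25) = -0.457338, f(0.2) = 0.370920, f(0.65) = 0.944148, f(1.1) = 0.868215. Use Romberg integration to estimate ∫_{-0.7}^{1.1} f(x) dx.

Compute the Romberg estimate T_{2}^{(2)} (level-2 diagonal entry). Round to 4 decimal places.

T_{0}^{(0)} (trapezoid, 1 panel, h=1.8000): -0.092640
T_{1}^{(0)} (trapezoid, 2 panels, h=0.9000): 0.287508
T_{2}^{(0)} (trapezoid, 4 panels, h=0.4500): 0.362819
T_{1}^{(1)} = 0.287508 + (0.287508 − (-0.092640))/3 = 0.414224
T_{2}^{(1)} = 0.362819 + (0.362819 − 0.287508)/3 = 0.387923
T_{2}^{(2)} = 0.387923 + (0.387923 − 0.414224)/15 = 0.386170

0.3862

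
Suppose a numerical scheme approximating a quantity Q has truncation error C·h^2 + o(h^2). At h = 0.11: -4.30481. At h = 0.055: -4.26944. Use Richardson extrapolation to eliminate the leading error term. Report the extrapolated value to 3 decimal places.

-4.258

The leading error scales as h^2; refining by a factor of 2 reduces it by 2^2 = 4.
Extrapolated value = (4·A(h/2) − A(h)) / (4 − 1)
= (4·(-4.26944) − (-4.30481)) / 3
= -12.77295 / 3 = -4.25765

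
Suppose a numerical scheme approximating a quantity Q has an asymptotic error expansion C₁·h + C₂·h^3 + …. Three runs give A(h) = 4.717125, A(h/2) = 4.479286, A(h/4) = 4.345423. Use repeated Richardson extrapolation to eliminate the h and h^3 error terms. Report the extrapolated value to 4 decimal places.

First eliminate the h term (factor 2^1 = 2):
  B₁ = (2·4.479286 − 4.717125)/1 = 4.241447
  B₂ = (2·4.345423 − 4.479286)/1 = 4.211560
Then eliminate the h^3 term (factor 2^3 = 8):
  (8·4.211560 − 4.241447)/7 = 4.207290

4.2073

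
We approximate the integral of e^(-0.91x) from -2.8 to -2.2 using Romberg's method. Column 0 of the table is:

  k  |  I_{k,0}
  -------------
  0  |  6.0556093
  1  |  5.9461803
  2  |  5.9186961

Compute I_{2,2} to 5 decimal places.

Richardson extrapolation on the trapezoidal column (denominator 4−1=3):
I_{1,1} = 5.9461803 + (5.9461803 − 6.0556093)/3 = 5.9097040
I_{2,1} = 5.9186961 + (5.9186961 − 5.9461803)/3 = 5.9095347
I_{2,2} = (16·5.9095347 − 5.9097040) / 15 = 5.9095234

5.90952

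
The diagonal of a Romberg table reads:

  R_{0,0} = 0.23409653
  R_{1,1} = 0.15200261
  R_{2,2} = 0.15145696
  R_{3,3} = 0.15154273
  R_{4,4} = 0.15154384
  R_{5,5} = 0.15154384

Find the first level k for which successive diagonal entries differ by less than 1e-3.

|R_{1,1} − R_{0,0}| = 0.08209392 ≥ 1e-3
|R_{2,2} − R_{1,1}| = 0.00054565 < 1e-3

k = 2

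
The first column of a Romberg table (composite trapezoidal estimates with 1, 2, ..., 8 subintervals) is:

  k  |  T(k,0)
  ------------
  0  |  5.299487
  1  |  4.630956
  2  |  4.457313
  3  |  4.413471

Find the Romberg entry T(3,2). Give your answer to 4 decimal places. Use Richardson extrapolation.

4.3988

T(2,1) = (4·4.457313 − 4.630956) / 3 = 4.399432
T(3,1) = (4·4.413471 − 4.457313) / 3 = 4.398857
T(3,2) = (16·4.398857 − 4.399432) / 15 = 4.398819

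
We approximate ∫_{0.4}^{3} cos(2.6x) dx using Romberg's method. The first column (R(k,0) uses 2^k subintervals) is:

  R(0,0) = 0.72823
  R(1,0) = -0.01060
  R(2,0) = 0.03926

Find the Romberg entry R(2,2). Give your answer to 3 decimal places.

Richardson extrapolation on the trapezoidal column (denominator 4−1=3):
R(1,1) = (4·(-0.01060) − 0.72823) / 3 = -0.25688
R(2,1) = (4·0.03926 − (-0.01060)) / 3 = 0.05588
R(2,2) = (16·0.05588 − (-0.25688)) / 15 = 0.07673

0.077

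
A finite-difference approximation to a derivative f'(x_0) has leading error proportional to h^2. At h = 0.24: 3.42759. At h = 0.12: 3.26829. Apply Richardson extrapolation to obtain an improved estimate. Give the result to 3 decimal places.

3.215

The leading error scales as h^2; refining by a factor of 2 reduces it by 2^2 = 4.
Extrapolated value = (4·A(h/2) − A(h)) / (4 − 1)
= (4·3.26829 − 3.42759) / 3
= 9.64557 / 3 = 3.21519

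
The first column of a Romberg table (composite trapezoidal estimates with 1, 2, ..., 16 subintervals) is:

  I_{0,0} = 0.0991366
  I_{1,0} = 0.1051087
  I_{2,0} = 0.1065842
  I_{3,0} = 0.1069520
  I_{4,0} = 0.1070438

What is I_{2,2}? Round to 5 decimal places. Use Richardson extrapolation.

0.10707

I_{1,1} = (4·0.1051087 − 0.0991366) / 3 = 0.1070994
I_{2,1} = (4·0.1065842 − 0.1051087) / 3 = 0.1070760
I_{2,2} = (16·0.1070760 − 0.1070994) / 15 = 0.1070744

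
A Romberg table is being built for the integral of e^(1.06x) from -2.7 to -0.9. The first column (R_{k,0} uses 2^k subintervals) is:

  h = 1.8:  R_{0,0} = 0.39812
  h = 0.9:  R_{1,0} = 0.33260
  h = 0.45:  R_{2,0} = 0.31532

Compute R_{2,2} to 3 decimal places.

0.309

Richardson extrapolation on the trapezoidal column (denominator 4−1=3):
R_{1,1} = 0.33260 + (0.33260 − 0.39812)/3 = 0.31076
R_{2,1} = 0.31532 + (0.31532 − 0.33260)/3 = 0.30956
R_{2,2} = 0.30956 + (0.30956 − 0.31076)/15 = 0.30948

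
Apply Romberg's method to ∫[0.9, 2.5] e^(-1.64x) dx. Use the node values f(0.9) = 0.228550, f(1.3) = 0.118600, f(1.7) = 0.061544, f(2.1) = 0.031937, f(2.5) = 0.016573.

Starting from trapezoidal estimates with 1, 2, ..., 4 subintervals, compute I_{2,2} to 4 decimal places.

0.1293

I_{0,0} (trapezoid, 1 panel, h=1.6000): 0.196098
I_{1,0} (trapezoid, 2 panels, h=0.8000): 0.147284
I_{2,0} (trapezoid, 4 panels, h=0.4000): 0.133857
I_{1,1} = 0.147284 + (0.147284 − 0.196098)/3 = 0.131013
I_{2,1} = 0.133857 + (0.133857 − 0.147284)/3 = 0.129381
I_{2,2} = 0.129381 + (0.129381 − 0.131013)/15 = 0.129272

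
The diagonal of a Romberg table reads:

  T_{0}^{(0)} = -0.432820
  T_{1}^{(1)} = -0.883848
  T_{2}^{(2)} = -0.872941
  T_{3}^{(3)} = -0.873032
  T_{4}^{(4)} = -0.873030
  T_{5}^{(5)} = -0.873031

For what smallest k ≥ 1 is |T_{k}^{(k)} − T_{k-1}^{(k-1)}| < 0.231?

|T_{1}^{(1)} − T_{0}^{(0)}| = 0.451028 ≥ 0.231
|T_{2}^{(2)} − T_{1}^{(1)}| = 0.010907 < 0.231

k = 2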